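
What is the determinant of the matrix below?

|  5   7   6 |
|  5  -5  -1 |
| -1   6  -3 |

367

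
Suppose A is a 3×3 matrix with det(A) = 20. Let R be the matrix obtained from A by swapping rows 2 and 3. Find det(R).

Swapping two rows multiplies the determinant by −1.
det(R) = (-1)·(20) = -20

The determinant is -20.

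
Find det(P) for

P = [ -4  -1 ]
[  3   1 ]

-1

det(P) = (-4)·1 − (-1)·3 = -4 − (-3) = -1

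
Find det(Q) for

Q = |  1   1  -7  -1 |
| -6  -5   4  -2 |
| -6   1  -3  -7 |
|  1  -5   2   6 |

Expand along row 1:
  + (1) · M_11   where M_11 = det([-5 4 -2; 1 -3 -7; -5 2 6]) = 162
  − (1) · M_12   where M_12 = det([-6 4 -2; -6 -3 -7; 1 2 6]) = 158
  + (-7) · M_13   where M_13 = det([-6 -5 -2; -6 1 -7; 1 -5 6]) = -29
  − (-1) · M_14   where M_14 = det([-6 -5 4; -6 1 -3; 1 -5 2]) = 149
det = (+1)·(1)·(162) + (-1)·(1)·(158) + (+1)·(-7)·(-29) + (-1)·(-1)·(149) = 356

det(Q) = 356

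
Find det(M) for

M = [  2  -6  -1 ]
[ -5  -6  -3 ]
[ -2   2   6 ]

Expand along column 1:
  + 2 · |-6 -3; 2 6| = 2·(-36 − (-6)) = -60
  − (-5) · |-6 -1; 2 6| = −(-5)·(-36 − (-2)) = -170
  + (-2) · |-6 -1; -6 -3| = (-2)·(18 − 6) = -24
Sum: (-60) + (-170) + (-24) = -254

det(M) = -254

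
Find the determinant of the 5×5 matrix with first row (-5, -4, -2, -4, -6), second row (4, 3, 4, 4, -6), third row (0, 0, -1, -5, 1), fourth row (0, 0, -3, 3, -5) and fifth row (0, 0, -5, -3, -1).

The determinant is -68.

The matrix is block upper-triangular with a 2×2 block and a 3×3 block on the diagonal, so its determinant equals the product of the determinants of the diagonal blocks.
det of the 2×2 block = 1
det of the 3×3 block = -68
det = (1)·(-68) = -68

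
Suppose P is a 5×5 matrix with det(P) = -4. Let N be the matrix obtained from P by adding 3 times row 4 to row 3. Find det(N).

det(N) = -4

Adding a multiple of one row to another leaves the determinant unchanged.
det(N) = (1)·(-4) = -4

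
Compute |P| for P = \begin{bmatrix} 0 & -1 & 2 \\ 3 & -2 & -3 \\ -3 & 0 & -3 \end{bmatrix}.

-30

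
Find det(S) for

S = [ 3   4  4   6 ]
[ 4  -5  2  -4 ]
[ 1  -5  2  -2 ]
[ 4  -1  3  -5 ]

444

Expand along row 1:
  + (3) · M_11   where M_11 = det([-5 2 -4; -5 2 -2; -1 3 -5]) = 26
  − (4) · M_12   where M_12 = det([4 2 -4; 1 2 -2; 4 3 -5]) = -2
  + (4) · M_13   where M_13 = det([4 -5 -4; 1 -5 -2; 4 -1 -5]) = 31
  − (6) · M_14   where M_14 = det([4 -5 2; 1 -5 2; 4 -1 3]) = -39
det = (+1)·(3)·(26) + (-1)·(4)·(-2) + (+1)·(4)·(31) + (-1)·(6)·(-39) = 444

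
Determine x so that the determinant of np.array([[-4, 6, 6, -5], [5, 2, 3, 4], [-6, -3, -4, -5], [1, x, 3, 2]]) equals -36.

x = 1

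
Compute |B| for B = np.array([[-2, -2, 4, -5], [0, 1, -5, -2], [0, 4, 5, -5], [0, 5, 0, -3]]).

Expand along column 1 (it has 3 zeros):
  + (-2) · M_11   where M_11 = det([1 -5 -2; 4 5 -5; 5 0 -3]) = 100
det = (+1)·(-2)·(100) = -200

-200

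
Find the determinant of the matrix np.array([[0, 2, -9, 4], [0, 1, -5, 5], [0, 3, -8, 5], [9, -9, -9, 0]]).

288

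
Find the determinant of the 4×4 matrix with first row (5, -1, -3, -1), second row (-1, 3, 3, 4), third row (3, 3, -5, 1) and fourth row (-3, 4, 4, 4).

Expand along row 1:
  + (5) · M_11   where M_11 = det([3 3 4; 3 -5 1; 4 4 4]) = 32
  − (-1) · M_12   where M_12 = det([-1 3 4; 3 -5 1; -3 4 4]) = -33
  + (-3) · M_13   where M_13 = det([-1 3 4; 3 3 1; -3 4 4]) = 31
  − (-1) · M_14   where M_14 = det([-1 3 3; 3 3 -5; -3 4 4]) = 40
det = (+1)·(5)·(32) + (-1)·(-1)·(-33) + (+1)·(-3)·(31) + (-1)·(-1)·(40) = 74

The determinant is 74.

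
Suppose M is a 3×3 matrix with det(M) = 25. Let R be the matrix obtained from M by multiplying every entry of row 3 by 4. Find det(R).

|R| = 100

Scaling one row by 4 multiplies the determinant by 4.
det(R) = (4)·(25) = 100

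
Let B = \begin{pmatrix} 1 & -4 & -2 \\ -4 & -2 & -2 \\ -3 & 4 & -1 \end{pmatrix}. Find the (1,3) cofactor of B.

-22

Delete row 1 and column 3; the remaining 2×2 submatrix is [-4 -2; -3 4].
Its determinant is (-4)·4 − (-2)·(-3) = -22.
The cofactor carries sign (−1)^(1+3) = +1, so C_{1,3} = +(-22) = -22.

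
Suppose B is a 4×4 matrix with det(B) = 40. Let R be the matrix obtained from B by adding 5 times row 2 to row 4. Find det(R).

40

Adding a multiple of one row to another leaves the determinant unchanged.
det(R) = (1)·(40) = 40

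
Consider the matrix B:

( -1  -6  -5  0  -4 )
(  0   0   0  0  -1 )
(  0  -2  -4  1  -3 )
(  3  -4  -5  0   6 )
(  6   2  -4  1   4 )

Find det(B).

-20

Expand along row 2 (it has 4 zeros):
  − (-1) · M_25   where M_25 = det([-1 -6 -5 0; 0 -2 -4 1; 3 -4 -5 0; 6 2 -4 1]) = -20
det = (-1)·(-1)·(-20) = -20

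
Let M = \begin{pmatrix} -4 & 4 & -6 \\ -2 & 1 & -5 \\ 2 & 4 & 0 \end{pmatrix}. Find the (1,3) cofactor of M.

-10

Delete row 1 and column 3; the remaining 2×2 submatrix is [-2 1; 2 4].
Its determinant is (-2)·4 − 1·2 = -10.
The cofactor carries sign (−1)^(1+3) = +1, so C_{1,3} = +(-10) = -10.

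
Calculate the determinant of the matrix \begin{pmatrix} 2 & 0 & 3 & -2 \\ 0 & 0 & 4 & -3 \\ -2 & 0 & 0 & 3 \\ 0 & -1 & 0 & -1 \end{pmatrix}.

-26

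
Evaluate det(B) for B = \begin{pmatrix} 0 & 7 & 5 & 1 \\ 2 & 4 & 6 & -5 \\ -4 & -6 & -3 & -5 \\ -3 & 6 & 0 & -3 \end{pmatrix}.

|B| = 1203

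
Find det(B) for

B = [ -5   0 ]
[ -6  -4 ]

20

det(B) = (-5)·(-4) − 0·(-6) = 20 − 0 = 20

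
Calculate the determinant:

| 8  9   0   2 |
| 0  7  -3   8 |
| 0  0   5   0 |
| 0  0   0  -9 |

-2520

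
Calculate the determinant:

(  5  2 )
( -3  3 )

The determinant is 21.

det = 5·3 − 2·(-3) = 15 − (-6) = 21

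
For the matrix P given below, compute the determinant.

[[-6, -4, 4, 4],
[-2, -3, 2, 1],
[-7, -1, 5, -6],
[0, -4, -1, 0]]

|P| = -282

Expand along row 4 (it has 2 zeros):
  + (-4) · M_42   where M_42 = det([-6 4 4; -2 2 1; -7 5 -6]) = 42
  − (-1) · M_43   where M_43 = det([-6 -4 4; -2 -3 1; -7 -1 -6]) = -114
det = (+1)·(-4)·(42) + (-1)·(-1)·(-114) = -282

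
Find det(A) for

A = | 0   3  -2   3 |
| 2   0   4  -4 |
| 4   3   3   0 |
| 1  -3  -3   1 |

-102

Expand along row 1 (it has 1 zero):
  − (3) · M_12   where M_12 = det([2 4 -4; 4 3 0; 1 -3 1]) = 50
  + (-2) · M_13   where M_13 = det([2 0 -4; 4 3 0; 1 -3 1]) = 66
  − (3) · M_14   where M_14 = det([2 0 4; 4 3 3; 1 -3 -3]) = -60
det = (-1)·(3)·(50) + (+1)·(-2)·(66) + (-1)·(3)·(-60) = -102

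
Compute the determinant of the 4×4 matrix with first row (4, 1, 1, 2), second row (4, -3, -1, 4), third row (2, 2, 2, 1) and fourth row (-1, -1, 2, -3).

Expand along row 1:
  + (4) · M_11   where M_11 = det([-3 -1 4; 2 2 1; -1 2 -3]) = 43
  − (1) · M_12   where M_12 = det([4 -1 4; 2 2 1; -1 2 -3]) = -13
  + (1) · M_13   where M_13 = det([4 -3 4; 2 2 1; -1 -1 -3]) = -35
  − (2) · M_14   where M_14 = det([4 -3 -1; 2 2 2; -1 -1 2]) = 42
det = (+1)·(4)·(43) + (-1)·(1)·(-13) + (+1)·(1)·(-35) + (-1)·(2)·(42) = 66

66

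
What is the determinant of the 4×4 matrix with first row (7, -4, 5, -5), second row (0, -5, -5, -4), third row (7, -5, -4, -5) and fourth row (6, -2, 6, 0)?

Expand along row 2 (it has 1 zero):
  + (-5) · M_22   where M_22 = det([7 5 -5; 7 -4 -5; 6 6 0]) = -270
  − (-5) · M_23   where M_23 = det([7 -4 -5; 7 -5 -5; 6 -2 0]) = -30
  + (-4) · M_24   where M_24 = det([7 -4 5; 7 -5 -4; 6 -2 6]) = 78
det = (+1)·(-5)·(-270) + (-1)·(-5)·(-30) + (+1)·(-4)·(78) = 888

888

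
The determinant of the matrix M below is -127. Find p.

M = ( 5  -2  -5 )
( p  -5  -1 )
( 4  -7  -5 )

Expanding along the column containing p, det(M) is linear in p: det(M) = (25)·p + (-2).
Set (25)·p + (-2) = -127  ⇒  (25)·p = -125  ⇒  p = -5.

p = -5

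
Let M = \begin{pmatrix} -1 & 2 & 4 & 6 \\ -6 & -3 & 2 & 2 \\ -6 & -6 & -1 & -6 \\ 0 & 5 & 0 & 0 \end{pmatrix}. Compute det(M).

Expand along row 4 (it has 3 zeros):
  + (5) · M_42   where M_42 = det([-1 4 6; -6 2 2; -6 -1 -6]) = -74
det = (+1)·(5)·(-74) = -370

|M| = -370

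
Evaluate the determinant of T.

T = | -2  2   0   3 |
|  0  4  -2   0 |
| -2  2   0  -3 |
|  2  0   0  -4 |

-48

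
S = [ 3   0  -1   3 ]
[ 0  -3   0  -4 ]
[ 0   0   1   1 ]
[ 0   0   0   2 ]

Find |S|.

S is upper triangular, so det(S) is the product of the diagonal entries:
det = (3) · (-3) · (1) · (2) = -18

det(S) = -18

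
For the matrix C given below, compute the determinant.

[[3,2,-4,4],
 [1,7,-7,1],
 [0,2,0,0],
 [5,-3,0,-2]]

Expand along row 3 (it has 3 zeros):
  − (2) · M_32   where M_32 = det([3 -4 4; 1 -7 1; 5 0 -2]) = 154
det = (-1)·(2)·(154) = -308

det(C) = -308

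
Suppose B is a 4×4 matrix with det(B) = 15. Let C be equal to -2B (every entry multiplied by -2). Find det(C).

det(C) = 240

For a 4×4 matrix, det(-2B) = (-2)^4·det(B) = 16·det(B).
det(C) = (16)·(15) = 240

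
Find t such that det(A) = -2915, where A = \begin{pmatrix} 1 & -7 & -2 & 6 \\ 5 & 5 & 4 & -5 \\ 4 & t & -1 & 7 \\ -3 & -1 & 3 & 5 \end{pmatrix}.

5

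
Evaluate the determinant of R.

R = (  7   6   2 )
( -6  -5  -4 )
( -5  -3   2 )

Expand along row 1:
  + 7 · |-5 -4; -3 2| = 7·(-10 − 12) = -154
  − 6 · |-6 -4; -5 2| = −6·(-12 − 20) = 192
  + 2 · |-6 -5; -5 -3| = 2·(18 − 25) = -14
Sum: (-154) + (192) + (-14) = 24

24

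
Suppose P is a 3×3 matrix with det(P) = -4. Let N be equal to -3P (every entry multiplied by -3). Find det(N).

For a 3×3 matrix, det(-3P) = (-3)^3·det(P) = -27·det(P).
det(N) = (-27)·(-4) = 108

|N| = 108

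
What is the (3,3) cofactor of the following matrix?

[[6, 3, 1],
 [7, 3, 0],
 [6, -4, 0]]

Delete row 3 and column 3; the remaining 2×2 submatrix is [6 3; 7 3].
Its determinant is 6·3 − 3·7 = -3.
The cofactor carries sign (−1)^(3+3) = +1, so C_{3,3} = +(-3) = -3.

The cofactor is -3.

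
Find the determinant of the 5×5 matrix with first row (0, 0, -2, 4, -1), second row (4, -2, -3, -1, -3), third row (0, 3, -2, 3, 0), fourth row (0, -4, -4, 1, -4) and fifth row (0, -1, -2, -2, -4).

-432

Expand along column 1 (it has 4 zeros):
  − (4) · M_21   where M_21 = det([0 -2 4 -1; 3 -2 3 0; -4 -4 1 -4; -1 -2 -2 -4]) = 108
det = (-1)·(4)·(108) = -432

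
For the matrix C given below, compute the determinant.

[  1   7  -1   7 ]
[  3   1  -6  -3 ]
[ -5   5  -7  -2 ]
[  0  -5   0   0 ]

1935

Expand along row 4 (it has 3 zeros):
  + (-5) · M_42   where M_42 = det([1 -1 7; 3 -6 -3; -5 -7 -2]) = -387
det = (+1)·(-5)·(-387) = 1935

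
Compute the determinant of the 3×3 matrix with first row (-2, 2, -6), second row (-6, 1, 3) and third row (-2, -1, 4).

Expand along row 1:
  + (-2) · |1 3; -1 4| = (-2)·(4 − (-3)) = -14
  − 2 · |-6 3; -2 4| = −2·(-24 − (-6)) = 36
  + (-6) · |-6 1; -2 -1| = (-6)·(6 − (-2)) = -48
Sum: (-14) + (36) + (-48) = -26

-26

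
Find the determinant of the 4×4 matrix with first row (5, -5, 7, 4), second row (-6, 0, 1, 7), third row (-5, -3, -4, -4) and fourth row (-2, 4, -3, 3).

1056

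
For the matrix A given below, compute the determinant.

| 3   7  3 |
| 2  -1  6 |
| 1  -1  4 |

|A| = -11

Expand along column 1:
  + 3 · |-1 6; -1 4| = 3·(-4 − (-6)) = 6
  − 2 · |7 3; -1 4| = −2·(28 − (-3)) = -62
  + 1 · |7 3; -1 6| = 1·(42 − (-3)) = 45
Sum: (6) + (-62) + (45) = -11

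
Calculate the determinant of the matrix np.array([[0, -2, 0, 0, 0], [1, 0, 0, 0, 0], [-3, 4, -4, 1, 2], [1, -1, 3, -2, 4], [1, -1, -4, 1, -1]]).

-30

The matrix is block lower-triangular with a 2×2 block and a 3×3 block on the diagonal, so its determinant equals the product of the determinants of the diagonal blocks.
det of the 2×2 block = 2
det of the 3×3 block = -15
det = (2)·(-15) = -30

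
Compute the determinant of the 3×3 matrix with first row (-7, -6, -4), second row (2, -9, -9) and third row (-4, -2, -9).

-605

Expand along row 1:
  + (-7) · |-9 -9; -2 -9| = (-7)·(81 − 18) = -441
  − (-6) · |2 -9; -4 -9| = −(-6)·(-18 − 36) = -324
  + (-4) · |2 -9; -4 -2| = (-4)·(-4 − 36) = 160
Sum: (-441) + (-324) + (160) = -605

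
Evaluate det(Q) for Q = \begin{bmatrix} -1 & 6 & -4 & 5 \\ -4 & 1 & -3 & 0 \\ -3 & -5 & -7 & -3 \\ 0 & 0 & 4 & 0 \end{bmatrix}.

Expand along row 4 (it has 3 zeros):
  − (4) · M_43   where M_43 = det([-1 6 5; -4 1 0; -3 -5 -3]) = 46
det = (-1)·(4)·(46) = -184

-184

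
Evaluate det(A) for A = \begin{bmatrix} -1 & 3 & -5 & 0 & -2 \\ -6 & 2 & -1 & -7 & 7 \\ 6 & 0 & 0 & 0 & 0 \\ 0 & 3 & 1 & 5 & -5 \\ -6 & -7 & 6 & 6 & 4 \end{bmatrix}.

|A| = 7620

Expand along row 3 (it has 4 zeros):
  + (6) · M_31   where M_31 = det([3 -5 0 -2; 2 -1 -7 7; 3 1 5 -5; -7 6 6 4]) = 1270
det = (+1)·(6)·(1270) = 7620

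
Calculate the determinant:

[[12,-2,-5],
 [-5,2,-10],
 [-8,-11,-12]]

The determinant is -2003.

Expand along column 1:
  + 12 · |2 -10; -11 -12| = 12·(-24 − 110) = -1608
  − (-5) · |-2 -5; -11 -12| = −(-5)·(24 − 55) = -155
  + (-8) · |-2 -5; 2 -10| = (-8)·(20 − (-10)) = -240
Sum: (-1608) + (-155) + (-240) = -2003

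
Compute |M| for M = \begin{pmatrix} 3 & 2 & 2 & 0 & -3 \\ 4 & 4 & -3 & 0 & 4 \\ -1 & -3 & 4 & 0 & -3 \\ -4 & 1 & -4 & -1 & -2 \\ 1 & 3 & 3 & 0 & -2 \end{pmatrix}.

|M| = 175

Expand along column 4 (it has 4 zeros):
  + (-1) · M_44   where M_44 = det([3 2 2 -3; 4 4 -3 4; -1 -3 4 -3; 1 3 3 -2]) = -175
det = (+1)·(-1)·(-175) = 175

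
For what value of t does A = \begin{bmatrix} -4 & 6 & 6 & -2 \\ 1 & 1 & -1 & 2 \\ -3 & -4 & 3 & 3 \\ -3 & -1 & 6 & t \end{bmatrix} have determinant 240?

Expanding along the column containing t, det(A) is linear in t: det(A) = (-2)·t + (240).
Set (-2)·t + (240) = 240  ⇒  (-2)·t = 0  ⇒  t = 0.

0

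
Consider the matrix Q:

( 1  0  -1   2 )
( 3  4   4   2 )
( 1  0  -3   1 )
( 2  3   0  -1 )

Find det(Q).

Expand along column 2 (it has 2 zeros):
  + (4) · M_22   where M_22 = det([1 -1 2; 1 -3 1; 2 0 -1]) = 12
  + (3) · M_42   where M_42 = det([1 -1 2; 3 4 2; 1 -3 1]) = -15
det = (+1)·(4)·(12) + (+1)·(3)·(-15) = 3

det(Q) = 3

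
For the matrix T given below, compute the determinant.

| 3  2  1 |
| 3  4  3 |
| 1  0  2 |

Expand along row 3:
  + 1 · |2 1; 4 3| = 1·(6 − 4) = 2
  + 2 · |3 2; 3 4| = 2·(12 − 6) = 12
Sum: (2) + (12) = 14

The determinant is 14.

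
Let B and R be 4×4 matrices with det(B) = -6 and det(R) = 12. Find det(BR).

det(BR) = -72

det(BR) = det(B)·det(R) = (-6)·(12) = -72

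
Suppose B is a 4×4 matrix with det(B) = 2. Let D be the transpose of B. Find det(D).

|D| = 2

det(Bᵀ) = det(B).
det(D) = (1)·(2) = 2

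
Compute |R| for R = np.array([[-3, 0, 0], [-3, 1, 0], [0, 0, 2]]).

R is lower triangular, so det(R) is the product of the diagonal entries:
det = (-3) · (1) · (2) = -6

-6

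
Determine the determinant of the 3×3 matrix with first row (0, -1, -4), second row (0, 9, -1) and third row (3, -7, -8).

Expand along column 1:
  + 3 · |-1 -4; 9 -1| = 3·(1 − (-36)) = 111

The determinant is 111.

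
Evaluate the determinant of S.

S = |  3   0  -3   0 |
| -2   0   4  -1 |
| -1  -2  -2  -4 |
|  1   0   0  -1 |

Expand along column 2 (it has 3 zeros):
  − (-2) · M_32   where M_32 = det([3 -3 0; -2 4 -1; 1 0 -1]) = -3
det = (-1)·(-2)·(-3) = -6

The determinant is -6.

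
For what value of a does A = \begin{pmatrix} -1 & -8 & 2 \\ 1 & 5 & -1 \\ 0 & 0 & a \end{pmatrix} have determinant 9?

a = 3

Expanding along the row containing a, det(A) is linear in a: det(A) = (3)·a + (0).
Set (3)·a + (0) = 9  ⇒  (3)·a = 9  ⇒  a = 3.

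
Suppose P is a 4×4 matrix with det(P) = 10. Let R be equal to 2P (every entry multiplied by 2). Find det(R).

For a 4×4 matrix, det(2P) = 2^4·det(P) = 16·det(P).
det(R) = (16)·(10) = 160

The determinant is 160.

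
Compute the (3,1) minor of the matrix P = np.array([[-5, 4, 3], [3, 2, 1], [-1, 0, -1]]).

The minor is -2.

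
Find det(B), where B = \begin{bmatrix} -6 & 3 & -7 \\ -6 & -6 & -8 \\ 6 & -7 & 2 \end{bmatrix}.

The determinant is -246.

Expand along column 1:
  + (-6) · |-6 -8; -7 2| = (-6)·(-12 − 56) = 408
  − (-6) · |3 -7; -7 2| = −(-6)·(6 − 49) = -258
  + 6 · |3 -7; -6 -8| = 6·(-24 − 42) = -396
Sum: (408) + (-258) + (-396) = -246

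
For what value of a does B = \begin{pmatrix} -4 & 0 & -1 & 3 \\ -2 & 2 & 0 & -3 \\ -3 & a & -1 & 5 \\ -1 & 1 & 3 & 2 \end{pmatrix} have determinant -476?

Expanding along the row containing a, det(B) is linear in a: det(B) = (61)·a + (73).
Set (61)·a + (73) = -476  ⇒  (61)·a = -549  ⇒  a = -9.

a = -9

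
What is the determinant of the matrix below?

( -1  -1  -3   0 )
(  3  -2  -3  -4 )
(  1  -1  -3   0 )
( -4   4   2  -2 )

92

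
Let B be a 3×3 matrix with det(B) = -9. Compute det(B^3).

-729

det(B^3) = (det B)^3 = (-9)^3 = -729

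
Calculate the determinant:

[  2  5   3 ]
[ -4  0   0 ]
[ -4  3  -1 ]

The determinant is -56.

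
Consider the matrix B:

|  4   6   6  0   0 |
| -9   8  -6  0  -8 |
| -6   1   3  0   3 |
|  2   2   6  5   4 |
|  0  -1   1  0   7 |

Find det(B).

det(B) = 20360

Expand along column 4 (it has 4 zeros):
  + (5) · M_44   where M_44 = det([4 6 6 0; -9 8 -6 -8; -6 1 3 3; 0 -1 1 7]) = 4072
det = (+1)·(5)·(4072) = 20360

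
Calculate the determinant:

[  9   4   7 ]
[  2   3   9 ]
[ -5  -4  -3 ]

Expand along column 1:
  + 9 · |3 9; -4 -3| = 9·(-9 − (-36)) = 243
  − 2 · |4 7; -4 -3| = −2·(-12 − (-28)) = -32
  + (-5) · |4 7; 3 9| = (-5)·(36 − 21) = -75
Sum: (243) + (-32) + (-75) = 136

The determinant is 136.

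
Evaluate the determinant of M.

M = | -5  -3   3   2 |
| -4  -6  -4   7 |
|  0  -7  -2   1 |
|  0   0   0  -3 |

Expand along row 4 (it has 3 zeros):
  + (-3) · M_44   where M_44 = det([-5 -3 3; -4 -6 -4; 0 -7 -2]) = 188
det = (+1)·(-3)·(188) = -564

det(M) = -564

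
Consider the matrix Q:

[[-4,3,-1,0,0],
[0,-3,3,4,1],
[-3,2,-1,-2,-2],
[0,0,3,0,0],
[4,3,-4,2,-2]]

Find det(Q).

-750

Expand along row 4 (it has 4 zeros):
  − (3) · M_43   where M_43 = det([-4 3 0 0; 0 -3 4 1; -3 2 -2 -2; 4 3 2 -2]) = 250
det = (-1)·(3)·(250) = -750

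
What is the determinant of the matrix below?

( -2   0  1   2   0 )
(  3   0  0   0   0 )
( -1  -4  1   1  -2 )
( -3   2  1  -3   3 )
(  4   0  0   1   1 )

Expand along row 2 (it has 4 zeros):
  − (3) · M_21   where M_21 = det([0 1 2 0; -4 1 1 -2; 2 1 -3 3; 0 0 1 1]) = -30
det = (-1)·(3)·(-30) = 90

90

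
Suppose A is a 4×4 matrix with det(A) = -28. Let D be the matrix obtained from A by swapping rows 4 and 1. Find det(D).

|D| = 28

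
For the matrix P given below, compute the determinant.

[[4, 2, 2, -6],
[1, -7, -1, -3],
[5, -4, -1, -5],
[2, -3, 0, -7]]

Expand along row 4 (it has 1 zero):
  − (2) · M_41   where M_41 = det([2 2 -6; -7 -1 -3; -4 -1 -5]) = -60
  + (-3) · M_42   where M_42 = det([4 2 -6; 1 -1 -3; 5 -1 -5]) = -36
  + (-7) · M_44   where M_44 = det([4 2 2; 1 -7 -1; 5 -4 -1]) = 66
det = (-1)·(2)·(-60) + (+1)·(-3)·(-36) + (+1)·(-7)·(66) = -234

-234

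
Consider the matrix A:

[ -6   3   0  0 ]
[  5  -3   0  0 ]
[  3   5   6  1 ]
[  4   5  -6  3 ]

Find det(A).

|A| = 72

A is block lower-triangular with a 2×2 block and a 2×2 block on the diagonal, so its determinant equals the product of the determinants of the diagonal blocks.
det of the 2×2 block = 3
det of the 2×2 block = 24
det = (3)·(24) = 72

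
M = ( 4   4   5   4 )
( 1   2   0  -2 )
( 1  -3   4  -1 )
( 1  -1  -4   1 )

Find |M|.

Expand along row 2 (it has 1 zero):
  − (1) · M_21   where M_21 = det([4 5 4; -3 4 -1; -1 -4 1]) = 84
  + (2) · M_22   where M_22 = det([4 5 4; 1 4 -1; 1 -4 1]) = -42
  + (-2) · M_24   where M_24 = det([4 4 5; 1 -3 4; 1 -1 -4]) = 106
det = (-1)·(1)·(84) + (+1)·(2)·(-42) + (+1)·(-2)·(106) = -380

det(M) = -380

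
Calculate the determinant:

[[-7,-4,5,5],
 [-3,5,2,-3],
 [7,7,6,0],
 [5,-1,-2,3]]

-1370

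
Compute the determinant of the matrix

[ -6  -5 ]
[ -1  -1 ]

1

det = (-6)·(-1) − (-5)·(-1) = 6 − 5 = 1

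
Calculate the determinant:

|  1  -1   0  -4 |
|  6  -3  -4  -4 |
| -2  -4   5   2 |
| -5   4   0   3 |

Expand along column 3 (it has 2 zeros):
  − (-4) · M_23   where M_23 = det([1 -1 -4; -2 -4 2; -5 4 3]) = 96
  + (5) · M_33   where M_33 = det([1 -1 -4; 6 -3 -4; -5 4 3]) = -31
det = (-1)·(-4)·(96) + (+1)·(5)·(-31) = 229

229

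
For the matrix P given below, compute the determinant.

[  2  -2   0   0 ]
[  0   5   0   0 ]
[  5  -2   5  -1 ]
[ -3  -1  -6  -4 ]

-260

P is block lower-triangular with a 2×2 block and a 2×2 block on the diagonal, so its determinant equals the product of the determinants of the diagonal blocks.
det of the 2×2 block = 10
det of the 2×2 block = -26
det = (10)·(-26) = -260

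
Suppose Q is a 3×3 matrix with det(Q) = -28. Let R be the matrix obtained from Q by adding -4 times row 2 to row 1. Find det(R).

Adding a multiple of one row to another leaves the determinant unchanged.
det(R) = (1)·(-28) = -28

-28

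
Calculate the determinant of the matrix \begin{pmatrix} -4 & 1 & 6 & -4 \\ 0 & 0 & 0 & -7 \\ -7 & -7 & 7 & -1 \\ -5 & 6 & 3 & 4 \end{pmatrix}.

Expand along row 2 (it has 3 zeros):
  + (-7) · M_24   where M_24 = det([-4 1 6; -7 -7 7; -5 6 3]) = -224
det = (+1)·(-7)·(-224) = 1568

1568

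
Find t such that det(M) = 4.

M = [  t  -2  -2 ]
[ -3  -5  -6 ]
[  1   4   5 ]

Expanding along the row containing t, det(M) is linear in t: det(M) = (-1)·t + (-4).
Set (-1)·t + (-4) = 4  ⇒  (-1)·t = 8  ⇒  t = -8.

-8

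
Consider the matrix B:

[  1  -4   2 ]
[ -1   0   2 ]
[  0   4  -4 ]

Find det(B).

Expand along row 2:
  − (-1) · |-4 2; 4 -4| = −(-1)·(16 − 8) = 8
  − 2 · |1 -4; 0 4| = −2·(4 − 0) = -8
Sum: (8) + (-8) = 0

|B| = 0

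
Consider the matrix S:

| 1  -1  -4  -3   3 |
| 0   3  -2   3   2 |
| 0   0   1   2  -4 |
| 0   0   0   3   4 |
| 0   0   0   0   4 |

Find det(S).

S is upper triangular, so det(S) is the product of the diagonal entries:
det = (1) · (3) · (1) · (3) · (4) = 36

The determinant is 36.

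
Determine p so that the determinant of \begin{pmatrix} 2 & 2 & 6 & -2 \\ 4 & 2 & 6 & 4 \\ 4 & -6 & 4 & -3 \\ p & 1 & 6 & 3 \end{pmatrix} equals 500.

Expanding along the row containing p, det(M) is linear in p: det(M) = (264)·p + (-1084).
Set (264)·p + (-1084) = 500  ⇒  (264)·p = 1584  ⇒  p = 6.

6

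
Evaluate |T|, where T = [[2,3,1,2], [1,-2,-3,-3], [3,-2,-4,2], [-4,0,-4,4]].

Expand along row 4 (it has 1 zero):
  − (-4) · M_41   where M_41 = det([3 1 2; -2 -3 -3; -2 -4 2]) = -40
  − (-4) · M_43   where M_43 = det([2 3 2; 1 -2 -3; 3 -2 2]) = -45
  + (4) · M_44   where M_44 = det([2 3 1; 1 -2 -3; 3 -2 -4]) = -7
det = (-1)·(-4)·(-40) + (-1)·(-4)·(-45) + (+1)·(4)·(-7) = -368

-368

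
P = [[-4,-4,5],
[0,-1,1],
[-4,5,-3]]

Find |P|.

The determinant is 4.

Expand along column 1:
  + (-4) · |-1 1; 5 -3| = (-4)·(3 − 5) = 8
  + (-4) · |-4 5; -1 1| = (-4)·(-4 − (-5)) = -4
Sum: (8) + (-4) = 4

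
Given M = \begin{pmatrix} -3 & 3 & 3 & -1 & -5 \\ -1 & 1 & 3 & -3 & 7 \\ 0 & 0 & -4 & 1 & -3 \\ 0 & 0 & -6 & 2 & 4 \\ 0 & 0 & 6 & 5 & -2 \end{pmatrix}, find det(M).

The determinant is 0.

M is block upper-triangular with a 2×2 block and a 3×3 block on the diagonal, so its determinant equals the product of the determinants of the diagonal blocks.
det of the 2×2 block = 0
det of the 3×3 block = 234
det = (0)·(234) = 0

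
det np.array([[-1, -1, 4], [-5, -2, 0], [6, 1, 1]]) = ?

The determinant is 25.

Expand along row 2:
  − (-5) · |-1 4; 1 1| = −(-5)·(-1 − 4) = -25
  + (-2) · |-1 4; 6 1| = (-2)·(-1 − 24) = 50
Sum: (-25) + (50) = 25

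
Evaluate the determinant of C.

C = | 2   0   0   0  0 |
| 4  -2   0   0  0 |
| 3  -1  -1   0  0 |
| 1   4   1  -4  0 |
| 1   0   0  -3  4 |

C is lower triangular, so det(C) is the product of the diagonal entries:
det = (2) · (-2) · (-1) · (-4) · (4) = -64

-64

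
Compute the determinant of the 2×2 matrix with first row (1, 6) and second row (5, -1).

-31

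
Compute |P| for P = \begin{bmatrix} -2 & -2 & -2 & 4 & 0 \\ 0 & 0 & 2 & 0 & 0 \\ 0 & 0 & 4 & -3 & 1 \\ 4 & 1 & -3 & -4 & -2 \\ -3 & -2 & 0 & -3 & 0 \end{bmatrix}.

116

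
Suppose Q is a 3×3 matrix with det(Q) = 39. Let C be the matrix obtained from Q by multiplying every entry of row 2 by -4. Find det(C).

-156

Scaling one row by -4 multiplies the determinant by -4.
det(C) = (-4)·(39) = -156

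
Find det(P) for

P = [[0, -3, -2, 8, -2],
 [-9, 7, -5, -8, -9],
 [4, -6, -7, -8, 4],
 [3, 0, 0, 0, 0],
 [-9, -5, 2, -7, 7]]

det(P) = -8751

Expand along row 4 (it has 4 zeros):
  − (3) · M_41   where M_41 = det([-3 -2 8 -2; 7 -5 -8 -9; -6 -7 -8 4; -5 2 -7 7]) = 2917
det = (-1)·(3)·(2917) = -8751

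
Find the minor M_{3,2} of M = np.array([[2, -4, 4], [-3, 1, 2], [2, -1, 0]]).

16

Delete row 3 and column 2; the remaining 2×2 submatrix is [2 4; -3 2].
Its determinant is 2·2 − 4·(-3) = 16.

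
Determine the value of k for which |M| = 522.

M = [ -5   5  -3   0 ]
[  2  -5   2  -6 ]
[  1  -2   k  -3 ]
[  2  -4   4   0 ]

k = 9

Expanding along the row containing k, det(M) is linear in k: det(M) = (60)·k + (-18).
Set (60)·k + (-18) = 522  ⇒  (60)·k = 540  ⇒  k = 9.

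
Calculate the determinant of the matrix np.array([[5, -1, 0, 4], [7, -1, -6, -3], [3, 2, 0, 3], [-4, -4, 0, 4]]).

Expand along column 3 (it has 3 zeros):
  − (-6) · M_23   where M_23 = det([5 -1 4; 3 2 3; -4 -4 4]) = 108
det = (-1)·(-6)·(108) = 648

648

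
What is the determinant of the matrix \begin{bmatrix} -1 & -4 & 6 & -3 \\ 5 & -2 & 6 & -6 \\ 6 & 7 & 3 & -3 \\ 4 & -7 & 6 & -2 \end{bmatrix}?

1155

Expand along row 1:
  + (-1) · M_11   where M_11 = det([-2 6 -6; 7 3 -3; -7 6 -2]) = -192
  − (-4) · M_12   where M_12 = det([5 6 -6; 6 3 -3; 4 6 -2]) = -84
  + (6) · M_13   where M_13 = det([5 -2 -6; 6 7 -3; 4 -7 -2]) = 245
  − (-3) · M_14   where M_14 = det([5 -2 6; 6 7 3; 4 -7 6]) = -57
det = (+1)·(-1)·(-192) + (-1)·(-4)·(-84) + (+1)·(6)·(245) + (-1)·(-3)·(-57) = 1155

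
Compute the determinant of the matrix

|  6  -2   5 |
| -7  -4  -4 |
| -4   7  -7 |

Expand along column 1:
  + 6 · |-4 -4; 7 -7| = 6·(28 − (-28)) = 336
  − (-7) · |-2 5; 7 -7| = −(-7)·(14 − 35) = -147
  + (-4) · |-2 5; -4 -4| = (-4)·(8 − (-20)) = -112
Sum: (336) + (-147) + (-112) = 77

77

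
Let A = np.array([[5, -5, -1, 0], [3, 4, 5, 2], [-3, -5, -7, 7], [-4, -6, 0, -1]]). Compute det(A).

The determinant is -2418.

Expand along row 1 (it has 1 zero):
  + (5) · M_11   where M_11 = det([4 5 2; -5 -7 7; -6 0 -1]) = -291
  − (-5) · M_12   where M_12 = det([3 5 2; -3 -7 7; -4 0 -1]) = -190
  + (-1) · M_13   where M_13 = det([3 4 2; -3 -5 7; -4 -6 -1]) = 13
det = (+1)·(5)·(-291) + (-1)·(-5)·(-190) + (+1)·(-1)·(13) = -2418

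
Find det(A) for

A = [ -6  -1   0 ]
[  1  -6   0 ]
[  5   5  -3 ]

-111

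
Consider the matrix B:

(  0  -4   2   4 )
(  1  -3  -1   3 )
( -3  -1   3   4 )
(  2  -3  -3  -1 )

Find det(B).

Expand along row 1 (it has 1 zero):
  − (-4) · M_12   where M_12 = det([1 -1 3; -3 3 4; 2 -3 -1]) = 13
  + (2) · M_13   where M_13 = det([1 -3 3; -3 -1 4; 2 -3 -1]) = 31
  − (4) · M_14   where M_14 = det([1 -3 -1; -3 -1 3; 2 -3 -3]) = 10
det = (-1)·(-4)·(13) + (+1)·(2)·(31) + (-1)·(4)·(10) = 74

74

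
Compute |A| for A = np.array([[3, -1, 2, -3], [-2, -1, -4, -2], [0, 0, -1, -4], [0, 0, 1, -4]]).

The determinant is -40.

A is block upper-triangular with a 2×2 block and a 2×2 block on the diagonal, so its determinant equals the product of the determinants of the diagonal blocks.
det of the 2×2 block = -5
det of the 2×2 block = 8
det = (-5)·(8) = -40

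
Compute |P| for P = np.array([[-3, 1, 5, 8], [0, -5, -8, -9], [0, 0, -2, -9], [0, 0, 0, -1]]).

|P| = 30

P is upper triangular, so det(P) is the product of the diagonal entries:
det = (-3) · (-5) · (-2) · (-1) = 30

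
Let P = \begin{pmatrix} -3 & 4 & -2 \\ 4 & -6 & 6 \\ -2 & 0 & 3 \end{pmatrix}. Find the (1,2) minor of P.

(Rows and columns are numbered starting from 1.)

Delete row 1 and column 2; the remaining 2×2 submatrix is [4 6; -2 3].
Its determinant is 4·3 − 6·(-2) = 24.

The minor is 24.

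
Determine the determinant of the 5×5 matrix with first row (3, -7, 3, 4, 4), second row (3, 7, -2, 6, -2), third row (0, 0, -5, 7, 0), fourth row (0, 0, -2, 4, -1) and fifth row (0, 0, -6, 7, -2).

The matrix is block upper-triangular with a 2×2 block and a 3×3 block on the diagonal, so its determinant equals the product of the determinants of the diagonal blocks.
det of the 2×2 block = 42
det of the 3×3 block = 19
det = (42)·(19) = 798

798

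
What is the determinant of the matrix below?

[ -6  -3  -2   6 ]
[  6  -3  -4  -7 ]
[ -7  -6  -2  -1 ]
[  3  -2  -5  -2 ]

Expand along row 1:
  + (-6) · M_11   where M_11 = det([-3 -4 -7; -6 -2 -1; -2 -5 -2]) = -139
  − (-3) · M_12   where M_12 = det([6 -4 -7; -7 -2 -1; 3 -5 -2]) = -225
  + (-2) · M_13   where M_13 = det([6 -3 -7; -7 -6 -1; 3 -2 -2]) = -113
  − (6) · M_14   where M_14 = det([6 -3 -4; -7 -6 -2; 3 -2 -5]) = 151
det = (+1)·(-6)·(-139) + (-1)·(-3)·(-225) + (+1)·(-2)·(-113) + (-1)·(6)·(151) = -521

-521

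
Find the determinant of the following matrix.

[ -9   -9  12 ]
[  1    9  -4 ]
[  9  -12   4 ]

Expand along column 1:
  + (-9) · |9 -4; -12 4| = (-9)·(36 − 48) = 108
  − 1 · |-9 12; -12 4| = −1·(-36 − (-144)) = -108
  + 9 · |-9 12; 9 -4| = 9·(36 − 108) = -648
Sum: (108) + (-108) + (-648) = -648

The determinant is -648.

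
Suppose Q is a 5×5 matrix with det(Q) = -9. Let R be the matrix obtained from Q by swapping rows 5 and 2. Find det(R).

Swapping two rows multiplies the determinant by −1.
det(R) = (-1)·(-9) = 9

9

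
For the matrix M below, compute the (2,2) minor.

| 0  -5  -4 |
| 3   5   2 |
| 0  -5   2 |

0

Delete row 2 and column 2; the remaining 2×2 submatrix is [0 -4; 0 2].
Its determinant is 0·2 − (-4)·0 = 0.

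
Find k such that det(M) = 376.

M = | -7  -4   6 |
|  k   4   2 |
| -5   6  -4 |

Expanding along the column containing k, det(M) is linear in k: det(M) = (20)·k + (356).
Set (20)·k + (356) = 376  ⇒  (20)·k = 20  ⇒  k = 1.

1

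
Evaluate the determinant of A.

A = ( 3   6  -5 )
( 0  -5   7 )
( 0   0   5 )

A is upper triangular, so det(A) is the product of the diagonal entries:
det = (3) · (-5) · (5) = -75

det(A) = -75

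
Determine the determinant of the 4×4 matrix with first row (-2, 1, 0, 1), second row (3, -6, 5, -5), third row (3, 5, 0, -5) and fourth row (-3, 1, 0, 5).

210

Expand along column 3 (it has 3 zeros):
  − (5) · M_23   where M_23 = det([-2 1 1; 3 5 -5; -3 1 5]) = -42
det = (-1)·(5)·(-42) = 210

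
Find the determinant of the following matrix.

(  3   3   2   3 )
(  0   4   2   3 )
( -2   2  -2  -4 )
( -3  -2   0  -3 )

114

Expand along row 2 (it has 1 zero):
  + (4) · M_22   where M_22 = det([3 2 3; -2 -2 -4; -3 0 -3]) = 12
  − (2) · M_23   where M_23 = det([3 3 3; -2 2 -4; -3 -2 -3]) = 6
  + (3) · M_24   where M_24 = det([3 3 2; -2 2 -2; -3 -2 0]) = 26
det = (+1)·(4)·(12) + (-1)·(2)·(6) + (+1)·(3)·(26) = 114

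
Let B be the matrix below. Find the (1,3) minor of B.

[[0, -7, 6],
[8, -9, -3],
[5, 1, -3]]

53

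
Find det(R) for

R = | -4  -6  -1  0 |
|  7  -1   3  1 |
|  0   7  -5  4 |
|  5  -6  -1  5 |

42

Expand along row 1 (it has 1 zero):
  + (-4) · M_11   where M_11 = det([-1 3 1; 7 -5 4; -6 -1 5]) = -193
  − (-6) · M_12   where M_12 = det([7 3 1; 0 -5 4; 5 -1 5]) = -62
  + (-1) · M_13   where M_13 = det([7 -1 1; 0 7 4; 5 -6 5]) = 358
det = (+1)·(-4)·(-193) + (-1)·(-6)·(-62) + (+1)·(-1)·(358) = 42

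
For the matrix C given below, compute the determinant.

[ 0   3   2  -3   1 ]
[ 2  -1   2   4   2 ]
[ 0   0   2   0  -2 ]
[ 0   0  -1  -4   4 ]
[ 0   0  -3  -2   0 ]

C is block upper-triangular with a 2×2 block and a 3×3 block on the diagonal, so its determinant equals the product of the determinants of the diagonal blocks.
det of the 2×2 block = -6
det of the 3×3 block = 36
det = (-6)·(36) = -216

-216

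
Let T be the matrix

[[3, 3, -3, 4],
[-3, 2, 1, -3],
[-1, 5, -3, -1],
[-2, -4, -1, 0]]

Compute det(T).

Expand along row 4 (it has 1 zero):
  − (-2) · M_41   where M_41 = det([3 -3 4; 2 1 -3; 5 -3 -1]) = -35
  + (-4) · M_42   where M_42 = det([3 -3 4; -3 1 -3; -1 -3 -1]) = 10
  − (-1) · M_43   where M_43 = det([3 3 4; -3 2 -3; -1 5 -1]) = -13
det = (-1)·(-2)·(-35) + (+1)·(-4)·(10) + (-1)·(-1)·(-13) = -123

The determinant is -123.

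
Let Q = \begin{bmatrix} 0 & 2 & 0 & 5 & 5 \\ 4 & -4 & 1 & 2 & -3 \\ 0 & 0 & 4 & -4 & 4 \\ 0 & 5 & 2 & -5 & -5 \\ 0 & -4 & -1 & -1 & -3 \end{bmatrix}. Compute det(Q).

Expand along column 1 (it has 4 zeros):
  − (4) · M_21   where M_21 = det([2 0 5 5; 0 4 -4 4; 5 2 -5 -5; -4 -1 -1 -3]) = 256
det = (-1)·(4)·(256) = -1024

|Q| = -1024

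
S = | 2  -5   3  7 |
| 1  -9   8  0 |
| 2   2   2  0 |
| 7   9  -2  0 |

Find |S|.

Expand along column 4 (it has 3 zeros):
  − (7) · M_14   where M_14 = det([1 -9 8; 2 2 2; 7 9 -2]) = -152
det = (-1)·(7)·(-152) = 1064

The determinant is 1064.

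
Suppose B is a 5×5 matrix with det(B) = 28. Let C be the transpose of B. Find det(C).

28

det(Bᵀ) = det(B).
det(C) = (1)·(28) = 28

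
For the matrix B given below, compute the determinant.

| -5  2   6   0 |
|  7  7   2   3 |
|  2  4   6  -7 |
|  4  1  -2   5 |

det(B) = -698

Expand along row 1 (it has 1 zero):
  + (-5) · M_11   where M_11 = det([7 2 3; 4 6 -7; 1 -2 5]) = 16
  − (2) · M_12   where M_12 = det([7 2 3; 2 6 -7; 4 -2 5]) = -48
  + (6) · M_13   where M_13 = det([7 7 3; 2 4 -7; 4 1 5]) = -119
det = (+1)·(-5)·(16) + (-1)·(2)·(-48) + (+1)·(6)·(-119) = -698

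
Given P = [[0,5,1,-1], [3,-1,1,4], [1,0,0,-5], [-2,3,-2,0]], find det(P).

188

Expand along row 3 (it has 2 zeros):
  + (1) · M_31   where M_31 = det([5 1 -1; -1 1 4; 3 -2 0]) = 53
  − (-5) · M_34   where M_34 = det([0 5 1; 3 -1 1; -2 3 -2]) = 27
det = (+1)·(1)·(53) + (-1)·(-5)·(27) = 188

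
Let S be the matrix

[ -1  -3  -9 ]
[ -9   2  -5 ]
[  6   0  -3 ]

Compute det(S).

Expand along row 3:
  + 6 · |-3 -9; 2 -5| = 6·(15 − (-18)) = 198
  + (-3) · |-1 -3; -9 2| = (-3)·(-2 − 27) = 87
Sum: (198) + (87) = 285

|S| = 285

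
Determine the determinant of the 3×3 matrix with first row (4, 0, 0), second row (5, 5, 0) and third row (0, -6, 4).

The matrix is lower triangular, so the determinant is the product of the diagonal entries:
det = (4) · (5) · (4) = 80

The determinant is 80.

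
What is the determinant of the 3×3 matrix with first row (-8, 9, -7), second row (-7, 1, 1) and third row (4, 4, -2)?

182

Expand along row 1:
  + (-8) · |1 1; 4 -2| = (-8)·(-2 − 4) = 48
  − 9 · |-7 1; 4 -2| = −9·(14 − 4) = -90
  + (-7) · |-7 1; 4 4| = (-7)·(-28 − 4) = 224
Sum: (48) + (-90) + (224) = 182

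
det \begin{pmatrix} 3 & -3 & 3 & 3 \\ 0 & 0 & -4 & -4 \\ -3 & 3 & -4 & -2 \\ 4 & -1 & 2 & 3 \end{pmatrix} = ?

Expand along row 2 (it has 2 zeros):
  − (-4) · M_23   where M_23 = det([3 -3 3; -3 3 -2; 4 -1 3]) = -9
  + (-4) · M_24   where M_24 = det([3 -3 3; -3 3 -4; 4 -1 2]) = 9
det = (-1)·(-4)·(-9) + (+1)·(-4)·(9) = -72

-72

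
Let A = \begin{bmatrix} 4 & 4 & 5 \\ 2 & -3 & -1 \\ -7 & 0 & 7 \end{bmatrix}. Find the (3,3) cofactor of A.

Delete row 3 and column 3; the remaining 2×2 submatrix is [4 4; 2 -3].
Its determinant is 4·(-3) − 4·2 = -20.
The cofactor carries sign (−1)^(3+3) = +1, so C_{3,3} = +(-20) = -20.

The cofactor is -20.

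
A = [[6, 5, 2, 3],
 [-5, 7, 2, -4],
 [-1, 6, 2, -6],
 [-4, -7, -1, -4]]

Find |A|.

Expand along row 1:
  + (6) · M_11   where M_11 = det([7 2 -4; 6 2 -6; -7 -1 -4]) = 2
  − (5) · M_12   where M_12 = det([-5 2 -4; -1 2 -6; -4 -1 -4]) = 74
  + (2) · M_13   where M_13 = det([-5 7 -4; -1 6 -6; -4 -7 -4]) = 346
  − (3) · M_14   where M_14 = det([-5 7 2; -1 6 2; -4 -7 -1]) = -41
det = (+1)·(6)·(2) + (-1)·(5)·(74) + (+1)·(2)·(346) + (-1)·(3)·(-41) = 457

det(A) = 457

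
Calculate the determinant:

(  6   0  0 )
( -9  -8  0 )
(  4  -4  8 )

The matrix is lower triangular, so the determinant is the product of the diagonal entries:
det = (6) · (-8) · (8) = -384

-384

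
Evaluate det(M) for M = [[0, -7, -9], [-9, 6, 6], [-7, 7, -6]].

861

Expand along row 1:
  − (-7) · |-9 6; -7 -6| = −(-7)·(54 − (-42)) = 672
  + (-9) · |-9 6; -7 7| = (-9)·(-63 − (-42)) = 189
Sum: (672) + (189) = 861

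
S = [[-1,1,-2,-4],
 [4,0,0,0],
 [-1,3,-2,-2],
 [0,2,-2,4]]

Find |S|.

-112

Expand along row 2 (it has 3 zeros):
  − (4) · M_21   where M_21 = det([1 -2 -4; 3 -2 -2; 2 -2 4]) = 28
det = (-1)·(4)·(28) = -112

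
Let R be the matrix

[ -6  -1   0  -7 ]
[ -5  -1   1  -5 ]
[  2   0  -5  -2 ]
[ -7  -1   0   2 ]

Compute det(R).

Expand along column 3 (it has 2 zeros):
  − (1) · M_23   where M_23 = det([-6 -1 -7; 2 0 -2; -7 -1 2]) = 16
  + (-5) · M_33   where M_33 = det([-6 -1 -7; -5 -1 -5; -7 -1 2]) = 11
det = (-1)·(1)·(16) + (+1)·(-5)·(11) = -71

-71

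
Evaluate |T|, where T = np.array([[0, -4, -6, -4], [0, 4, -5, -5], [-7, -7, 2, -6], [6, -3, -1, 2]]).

|T| = 1778

Expand along column 1 (it has 2 zeros):
  + (-7) · M_31   where M_31 = det([-4 -6 -4; 4 -5 -5; -3 -1 2]) = 94
  − (6) · M_41   where M_41 = det([-4 -6 -4; 4 -5 -5; -7 2 -6]) = -406
det = (+1)·(-7)·(94) + (-1)·(6)·(-406) = 1778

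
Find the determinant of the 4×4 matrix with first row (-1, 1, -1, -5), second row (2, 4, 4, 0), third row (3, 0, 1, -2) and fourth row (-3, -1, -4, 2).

Expand along row 2 (it has 1 zero):
  − (2) · M_21   where M_21 = det([1 -1 -5; 0 1 -2; -1 -4 2]) = -13
  + (4) · M_22   where M_22 = det([-1 -1 -5; 3 1 -2; -3 -4 2]) = 51
  − (4) · M_23   where M_23 = det([-1 1 -5; 3 0 -2; -3 -1 2]) = 17
det = (-1)·(2)·(-13) + (+1)·(4)·(51) + (-1)·(4)·(17) = 162

162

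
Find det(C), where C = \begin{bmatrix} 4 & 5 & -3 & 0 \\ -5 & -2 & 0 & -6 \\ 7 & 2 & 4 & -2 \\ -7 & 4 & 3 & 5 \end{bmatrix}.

Expand along row 1 (it has 1 zero):
  + (4) · M_11   where M_11 = det([-2 0 -6; 2 4 -2; 4 3 5]) = 8
  − (5) · M_12   where M_12 = det([-5 0 -6; 7 4 -2; -7 3 5]) = -424
  + (-3) · M_13   where M_13 = det([-5 -2 -6; 7 2 -2; -7 4 5]) = -300
det = (+1)·(4)·(8) + (-1)·(5)·(-424) + (+1)·(-3)·(-300) = 3052

3052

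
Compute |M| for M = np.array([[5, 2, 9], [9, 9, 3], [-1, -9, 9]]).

det(M) = -276

Expand along row 1:
  + 5 · |9 3; -9 9| = 5·(81 − (-27)) = 540
  − 2 · |9 3; -1 9| = −2·(81 − (-3)) = -168
  + 9 · |9 9; -1 -9| = 9·(-81 − (-9)) = -648
Sum: (540) + (-168) + (-648) = -276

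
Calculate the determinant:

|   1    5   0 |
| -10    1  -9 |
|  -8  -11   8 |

Expand along column 3:
  − (-9) · |1 5; -8 -11| = −(-9)·(-11 − (-40)) = 261
  + 8 · |1 5; -10 1| = 8·(1 − (-50)) = 408
Sum: (261) + (408) = 669

669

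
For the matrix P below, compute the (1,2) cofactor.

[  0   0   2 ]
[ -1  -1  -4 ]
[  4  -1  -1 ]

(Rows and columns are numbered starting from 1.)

The cofactor is -17.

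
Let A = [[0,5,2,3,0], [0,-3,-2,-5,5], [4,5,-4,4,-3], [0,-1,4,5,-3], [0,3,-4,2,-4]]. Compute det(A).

|A| = 1224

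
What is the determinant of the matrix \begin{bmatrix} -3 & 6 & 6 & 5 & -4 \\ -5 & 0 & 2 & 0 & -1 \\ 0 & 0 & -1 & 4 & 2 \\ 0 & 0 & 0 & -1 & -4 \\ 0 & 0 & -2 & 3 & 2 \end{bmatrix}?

The matrix is block upper-triangular with a 2×2 block and a 3×3 block on the diagonal, so its determinant equals the product of the determinants of the diagonal blocks.
det of the 2×2 block = 30
det of the 3×3 block = 18
det = (30)·(18) = 540

540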